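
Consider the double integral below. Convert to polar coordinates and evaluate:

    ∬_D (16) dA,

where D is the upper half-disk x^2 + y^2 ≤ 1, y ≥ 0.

The region D is 0 ≤ r ≤ 1, 0 ≤ θ ≤ π in polar coordinates, where x = r cos(θ), y = r sin(θ), and dA = r dr dθ.

Under the substitution, the integrand becomes 16, so

    ∬_D (16) dA = ∫_{0}^{π} ∫_{0}^{1} (16) · r dr dθ.

Inner integral (in r): ∫_{0}^{1} (16) · r dr = 8.

Outer integral (in θ): ∫_{0}^{π} (8) dθ = 8π.

Therefore ∬_D (16) dA = 8π.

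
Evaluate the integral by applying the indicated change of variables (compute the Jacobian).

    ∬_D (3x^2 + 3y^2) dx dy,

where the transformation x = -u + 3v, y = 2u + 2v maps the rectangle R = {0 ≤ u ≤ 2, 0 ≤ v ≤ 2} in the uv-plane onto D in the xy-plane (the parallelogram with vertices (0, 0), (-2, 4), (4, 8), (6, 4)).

Compute the Jacobian determinant of (x, y) with respect to (u, v):

    ∂(x,y)/∂(u,v) = | -1  3 | = (-1)(2) - (3)(2) = -8.
                   | 2  2 |

Its absolute value is |J| = 8 (the area scaling factor).

Substituting x = -u + 3v, y = 2u + 2v into the integrand,

    3x^2 + 3y^2 → 15u^2 + 6u v + 39v^2,

so the integral becomes

    ∬_R (15u^2 + 6u v + 39v^2) · |J| du dv = ∫_0^2 ∫_0^2 (120u^2 + 48u v + 312v^2) dv du.

Inner (v): 240u^2 + 96u + 832.
Outer (u): 2496.

Therefore ∬_D (3x^2 + 3y^2) dx dy = 2496.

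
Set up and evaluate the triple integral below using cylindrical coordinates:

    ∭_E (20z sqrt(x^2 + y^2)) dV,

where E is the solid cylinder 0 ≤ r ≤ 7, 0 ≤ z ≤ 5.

In cylindrical coordinates, x = r cos(θ), y = r sin(θ), z = z, and dV = r dr dθ dz.

The integrand becomes 20r z, so

    ∭_E (20z sqrt(x^2 + y^2)) dV = ∫_{0}^{2π} ∫_{0}^{7} ∫_{0}^{5} (20r z) · r dz dr dθ.

Inner (z): 250r^2.
Middle (r from 0 to 7): 85750/3.
Outer (θ): 171500π/3.

Therefore the triple integral equals 171500π/3.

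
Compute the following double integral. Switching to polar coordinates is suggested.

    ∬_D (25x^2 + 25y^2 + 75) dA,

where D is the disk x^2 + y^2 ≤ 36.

The region D is 0 ≤ r ≤ 6, 0 ≤ θ ≤ 2π in polar coordinates, where x = r cos(θ), y = r sin(θ), and dA = r dr dθ.

Under the substitution, the integrand becomes 25r^2 + 75, so

    ∬_D (25x^2 + 25y^2 + 75) dA = ∫_{0}^{2π} ∫_{0}^{6} (25r^2 + 75) · r dr dθ.

Inner integral (in r): ∫_{0}^{6} (25r^2 + 75) · r dr = 9450.

Outer integral (in θ): ∫_{0}^{2π} (9450) dθ = 18900π.

Therefore ∬_D (25x^2 + 25y^2 + 75) dA = 18900π.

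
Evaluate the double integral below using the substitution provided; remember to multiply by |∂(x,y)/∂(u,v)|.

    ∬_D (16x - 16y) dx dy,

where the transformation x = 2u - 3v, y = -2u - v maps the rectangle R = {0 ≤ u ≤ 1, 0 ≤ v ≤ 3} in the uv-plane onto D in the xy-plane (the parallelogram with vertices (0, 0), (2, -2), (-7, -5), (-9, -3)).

Compute the Jacobian determinant of (x, y) with respect to (u, v):

    ∂(x,y)/∂(u,v) = | 2  -3 | = (2)(-1) - (-3)(-2) = -8.
                   | -2  -1 |

Its absolute value is |J| = 8 (the area scaling factor).

Substituting x = 2u - 3v, y = -2u - v into the integrand,

    16x - 16y → 64u - 32v,

so the integral becomes

    ∬_R (64u - 32v) · |J| du dv = ∫_0^1 ∫_0^3 (512u - 256v) dv du.

Inner (v): 1536u - 1152.
Outer (u): -384.

Therefore ∬_D (16x - 16y) dx dy = -384.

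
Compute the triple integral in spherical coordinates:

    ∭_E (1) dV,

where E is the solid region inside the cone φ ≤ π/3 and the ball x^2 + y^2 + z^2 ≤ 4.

In spherical coordinates, x = ρ sin(φ) cos(θ), y = ρ sin(φ) sin(θ), z = ρ cos(φ), and dV = ρ^2 sin(φ) dρ dφ dθ.

The integrand becomes 1, so

    ∭_E (1) dV = ∫_{0}^{2π} ∫_{0}^{π/3} ∫_{0}^{2} (1) · ρ^2 sin(φ) dρ dφ dθ.

Inner (ρ): 8sin(φ)/3.
Middle (φ): 4/3.
Outer (θ): 8π/3.

Therefore the triple integral equals 8π/3.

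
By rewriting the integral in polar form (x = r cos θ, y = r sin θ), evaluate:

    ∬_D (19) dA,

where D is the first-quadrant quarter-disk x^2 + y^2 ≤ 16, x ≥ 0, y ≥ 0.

The region D is 0 ≤ r ≤ 4, 0 ≤ θ ≤ π/2 in polar coordinates, where x = r cos(θ), y = r sin(θ), and dA = r dr dθ.

Under the substitution, the integrand becomes 19, so

    ∬_D (19) dA = ∫_{0}^{π/2} ∫_{0}^{4} (19) · r dr dθ.

Inner integral (in r): ∫_{0}^{4} (19) · r dr = 152.

Outer integral (in θ): ∫_{0}^{π/2} (152) dθ = 76π.

Therefore ∬_D (19) dA = 76π.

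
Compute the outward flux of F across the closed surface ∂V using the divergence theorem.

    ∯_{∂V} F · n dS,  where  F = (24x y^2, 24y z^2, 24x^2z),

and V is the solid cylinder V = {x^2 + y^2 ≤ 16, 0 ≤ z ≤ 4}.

By the divergence theorem,

    ∯_{∂V} F · n dS = ∭_V (∇ · F) dV.

Compute the divergence:
    ∇ · F = ∂F_x/∂x + ∂F_y/∂y + ∂F_z/∂z = 24y^2 + 24z^2 + 24x^2 = 24x^2 + 24y^2 + 24z^2.

In cylindrical coordinates, x = r cos(θ), y = r sin(θ), z = z, dV = r dr dθ dz, with 0 ≤ r ≤ 4, 0 ≤ θ ≤ 2π, 0 ≤ z ≤ 4.

The integrand, after substitution and multiplying by the volume element, becomes (24r^2 + 24z^2) · r, so

    ∭_V (∇·F) dV = ∫_0^{2π} ∫_0^{4} ∫_0^{4} (24r^2 + 24z^2) · r dz dr dθ.

Inner (z from 0 to 4): 96r^3 + 512r.
Middle (r from 0 to 4): 10240.
Outer (θ from 0 to 2π): 20480π.

Therefore ∯_{∂V} F · n dS = 20480π.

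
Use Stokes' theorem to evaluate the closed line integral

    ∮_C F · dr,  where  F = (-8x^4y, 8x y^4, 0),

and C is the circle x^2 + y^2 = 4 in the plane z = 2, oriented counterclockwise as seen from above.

Let S be the flat disk x^2 + y^2 ≤ 4 in the plane z = 2, with upward unit normal n̂ = ẑ. By Stokes' theorem,

    ∮_C F · dr = ∬_S (∇ × F) · n̂ dS = ∬_D (curl F)_z dA,

where D is the disk x^2 + y^2 ≤ 4.

Compute the curl of F = (-8x^4y, 8x y^4, 0):
    (∇ × F)_x = ∂F_z/∂y - ∂F_y/∂z = 0,
    (∇ × F)_y = ∂F_x/∂z - ∂F_z/∂x = 0,
    (∇ × F)_z = ∂F_y/∂x - ∂F_x/∂y = 8x^4 + 8y^4.

On z = 2, (curl F)_z = 8x^4 + 8y^4.

Convert to polar (x = r cos θ, y = r sin θ, dA = r dr dθ); the integrand becomes 8r^4(sin(θ)^4 + cos(θ)^4), so

    ∬_D (curl F)_z dA = ∫_0^{2π} ∫_0^{2} (8r^4(sin(θ)^4 + cos(θ)^4)) · r dr dθ.

Inner (r from 0 to 2): 256sin(θ)^4/3 + 256cos(θ)^4/3.
Outer (θ from 0 to 2π): 128π.

Therefore ∮_C F · dr = 128π.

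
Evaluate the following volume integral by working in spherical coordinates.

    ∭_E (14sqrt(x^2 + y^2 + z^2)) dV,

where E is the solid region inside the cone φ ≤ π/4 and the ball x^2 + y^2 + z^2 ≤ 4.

In spherical coordinates, x = ρ sin(φ) cos(θ), y = ρ sin(φ) sin(θ), z = ρ cos(φ), and dV = ρ^2 sin(φ) dρ dφ dθ.

The integrand becomes 14ρ, so

    ∭_E (14sqrt(x^2 + y^2 + z^2)) dV = ∫_{0}^{2π} ∫_{0}^{π/4} ∫_{0}^{2} (14ρ) · ρ^2 sin(φ) dρ dφ dθ.

Inner (ρ): 56sin(φ).
Middle (φ): 56 - 28sqrt(2).
Outer (θ): 56π (2 - sqrt(2)).

Therefore the triple integral equals 56π (2 - sqrt(2)).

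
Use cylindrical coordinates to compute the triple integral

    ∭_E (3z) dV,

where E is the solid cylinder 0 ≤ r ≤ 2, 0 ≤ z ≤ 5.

In cylindrical coordinates, x = r cos(θ), y = r sin(θ), z = z, and dV = r dr dθ dz.

The integrand becomes 3z, so

    ∭_E (3z) dV = ∫_{0}^{2π} ∫_{0}^{2} ∫_{0}^{5} (3z) · r dz dr dθ.

Inner (z): 75r/2.
Middle (r from 0 to 2): 75.
Outer (θ): 150π.

Therefore the triple integral equals 150π.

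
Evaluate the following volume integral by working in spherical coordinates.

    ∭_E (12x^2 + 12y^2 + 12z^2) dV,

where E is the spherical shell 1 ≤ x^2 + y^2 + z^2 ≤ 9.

In spherical coordinates, x = ρ sin(φ) cos(θ), y = ρ sin(φ) sin(θ), z = ρ cos(φ), and dV = ρ^2 sin(φ) dρ dφ dθ.

The integrand becomes 12ρ^2, so

    ∭_E (12x^2 + 12y^2 + 12z^2) dV = ∫_{0}^{2π} ∫_{0}^{π} ∫_{1}^{3} (12ρ^2) · ρ^2 sin(φ) dρ dφ dθ.

Inner (ρ): 2904sin(φ)/5.
Middle (φ): 5808/5.
Outer (θ): 11616π/5.

Therefore the triple integral equals 11616π/5.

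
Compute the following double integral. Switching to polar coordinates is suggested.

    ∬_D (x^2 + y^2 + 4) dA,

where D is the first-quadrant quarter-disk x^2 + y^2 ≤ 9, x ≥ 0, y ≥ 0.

The region D is 0 ≤ r ≤ 3, 0 ≤ θ ≤ π/2 in polar coordinates, where x = r cos(θ), y = r sin(θ), and dA = r dr dθ.

Under the substitution, the integrand becomes r^2 + 4, so

    ∬_D (x^2 + y^2 + 4) dA = ∫_{0}^{π/2} ∫_{0}^{3} (r^2 + 4) · r dr dθ.

Inner integral (in r): ∫_{0}^{3} (r^2 + 4) · r dr = 153/4.

Outer integral (in θ): ∫_{0}^{π/2} (153/4) dθ = 153π/8.

Therefore ∬_D (x^2 + y^2 + 4) dA = 153π/8.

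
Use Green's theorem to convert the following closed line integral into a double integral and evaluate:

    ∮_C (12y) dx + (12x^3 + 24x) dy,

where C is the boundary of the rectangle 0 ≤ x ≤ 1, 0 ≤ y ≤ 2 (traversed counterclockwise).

Green's theorem converts the closed line integral into a double integral over the enclosed region D:

    ∮_C P dx + Q dy = ∬_D (∂Q/∂x - ∂P/∂y) dA.

Here P = 12y, Q = 12x^3 + 24x, so

    ∂Q/∂x = 36x^2 + 24,    ∂P/∂y = 12,
    ∂Q/∂x - ∂P/∂y = 36x^2 + 12.

D is the region 0 ≤ x ≤ 1, 0 ≤ y ≤ 2. Evaluating the double integral:

    ∬_D (36x^2 + 12) dA = ∫_0^{1} ∫_0^{2} (36x^2 + 12) dy dx.

Inner (y from 0 to 2): 72x^2 + 24.
Outer (x from 0 to 1): 48.

Therefore ∮_C P dx + Q dy = 48.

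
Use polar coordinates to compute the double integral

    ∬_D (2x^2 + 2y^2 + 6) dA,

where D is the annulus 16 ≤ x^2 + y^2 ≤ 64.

The region D is 4 ≤ r ≤ 8, 0 ≤ θ ≤ 2π in polar coordinates, where x = r cos(θ), y = r sin(θ), and dA = r dr dθ.

Under the substitution, the integrand becomes 2r^2 + 6, so

    ∬_D (2x^2 + 2y^2 + 6) dA = ∫_{0}^{2π} ∫_{4}^{8} (2r^2 + 6) · r dr dθ.

Inner integral (in r): ∫_{4}^{8} (2r^2 + 6) · r dr = 2064.

Outer integral (in θ): ∫_{0}^{2π} (2064) dθ = 4128π.

Therefore ∬_D (2x^2 + 2y^2 + 6) dA = 4128π.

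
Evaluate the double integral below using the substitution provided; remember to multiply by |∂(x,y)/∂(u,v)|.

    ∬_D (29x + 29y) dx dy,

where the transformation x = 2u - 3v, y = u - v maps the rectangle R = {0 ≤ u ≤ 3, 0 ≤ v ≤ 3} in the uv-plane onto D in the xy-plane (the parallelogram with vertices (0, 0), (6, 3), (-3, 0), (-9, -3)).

Compute the Jacobian determinant of (x, y) with respect to (u, v):

    ∂(x,y)/∂(u,v) = | 2  -3 | = (2)(-1) - (-3)(1) = 1.
                   | 1  -1 |

Its absolute value is |J| = 1 (the area scaling factor).

Substituting x = 2u - 3v, y = u - v into the integrand,

    29x + 29y → 87u - 116v,

so the integral becomes

    ∬_R (87u - 116v) · |J| du dv = ∫_0^3 ∫_0^3 (87u - 116v) dv du.

Inner (v): 261u - 522.
Outer (u): -783/2.

Therefore ∬_D (29x + 29y) dx dy = -783/2.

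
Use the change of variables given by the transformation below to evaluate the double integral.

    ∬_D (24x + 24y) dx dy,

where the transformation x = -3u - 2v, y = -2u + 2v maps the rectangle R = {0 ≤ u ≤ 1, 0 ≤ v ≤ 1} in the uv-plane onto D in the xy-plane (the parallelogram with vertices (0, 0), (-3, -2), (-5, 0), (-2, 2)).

Compute the Jacobian determinant of (x, y) with respect to (u, v):

    ∂(x,y)/∂(u,v) = | -3  -2 | = (-3)(2) - (-2)(-2) = -10.
                   | -2  2 |

Its absolute value is |J| = 10 (the area scaling factor).

Substituting x = -3u - 2v, y = -2u + 2v into the integrand,

    24x + 24y → -120u,

so the integral becomes

    ∬_R (-120u) · |J| du dv = ∫_0^1 ∫_0^1 (-1200u) dv du.

Inner (v): -1200u.
Outer (u): -600.

Therefore ∬_D (24x + 24y) dx dy = -600.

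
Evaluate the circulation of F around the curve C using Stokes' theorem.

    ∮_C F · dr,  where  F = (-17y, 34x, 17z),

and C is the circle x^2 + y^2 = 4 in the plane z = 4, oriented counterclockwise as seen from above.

Let S be the flat disk x^2 + y^2 ≤ 4 in the plane z = 4, with upward unit normal n̂ = ẑ. By Stokes' theorem,

    ∮_C F · dr = ∬_S (∇ × F) · n̂ dS = ∬_D (curl F)_z dA,

where D is the disk x^2 + y^2 ≤ 4.

Compute the curl of F = (-17y, 34x, 17z):
    (∇ × F)_x = ∂F_z/∂y - ∂F_y/∂z = 0,
    (∇ × F)_y = ∂F_x/∂z - ∂F_z/∂x = 0,
    (∇ × F)_z = ∂F_y/∂x - ∂F_x/∂y = 51.

On z = 4, (curl F)_z = 51.

Convert to polar (x = r cos θ, y = r sin θ, dA = r dr dθ); the integrand becomes 51, so

    ∬_D (curl F)_z dA = ∫_0^{2π} ∫_0^{2} (51) · r dr dθ.

Inner (r from 0 to 2): 102.
Outer (θ from 0 to 2π): 204π.

Therefore ∮_C F · dr = 204π.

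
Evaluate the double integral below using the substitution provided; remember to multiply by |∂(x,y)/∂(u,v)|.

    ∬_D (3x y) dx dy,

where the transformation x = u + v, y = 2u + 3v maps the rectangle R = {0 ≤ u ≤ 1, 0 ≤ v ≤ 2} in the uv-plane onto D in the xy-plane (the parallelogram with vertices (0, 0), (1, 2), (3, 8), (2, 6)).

Compute the Jacobian determinant of (x, y) with respect to (u, v):

    ∂(x,y)/∂(u,v) = | 1  1 | = (1)(3) - (1)(2) = 1.
                   | 2  3 |

Its absolute value is |J| = 1 (the area scaling factor).

Substituting x = u + v, y = 2u + 3v into the integrand,

    3x y → 6u^2 + 15u v + 9v^2,

so the integral becomes

    ∬_R (6u^2 + 15u v + 9v^2) · |J| du dv = ∫_0^1 ∫_0^2 (6u^2 + 15u v + 9v^2) dv du.

Inner (v): 12u^2 + 30u + 24.
Outer (u): 43.

Therefore ∬_D (3x y) dx dy = 43.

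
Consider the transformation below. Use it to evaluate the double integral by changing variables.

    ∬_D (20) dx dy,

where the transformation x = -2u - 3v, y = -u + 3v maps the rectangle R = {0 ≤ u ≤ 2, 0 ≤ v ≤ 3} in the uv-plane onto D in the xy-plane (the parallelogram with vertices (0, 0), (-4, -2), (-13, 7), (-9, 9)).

Compute the Jacobian determinant of (x, y) with respect to (u, v):

    ∂(x,y)/∂(u,v) = | -2  -3 | = (-2)(3) - (-3)(-1) = -9.
                   | -1  3 |

Its absolute value is |J| = 9 (the area scaling factor).

Substituting x = -2u - 3v, y = -u + 3v into the integrand,

    20 → 20,

so the integral becomes

    ∬_R (20) · |J| du dv = ∫_0^2 ∫_0^3 (180) dv du.

Inner (v): 540.
Outer (u): 1080.

Therefore ∬_D (20) dx dy = 1080.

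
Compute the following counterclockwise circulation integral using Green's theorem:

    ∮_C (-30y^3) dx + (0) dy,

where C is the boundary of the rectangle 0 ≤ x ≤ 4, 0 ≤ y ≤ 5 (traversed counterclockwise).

Green's theorem converts the closed line integral into a double integral over the enclosed region D:

    ∮_C P dx + Q dy = ∬_D (∂Q/∂x - ∂P/∂y) dA.

Here P = -30y^3, Q = 0, so

    ∂Q/∂x = 0,    ∂P/∂y = -90y^2,
    ∂Q/∂x - ∂P/∂y = 90y^2.

D is the region 0 ≤ x ≤ 4, 0 ≤ y ≤ 5. Evaluating the double integral:

    ∬_D (90y^2) dA = ∫_0^{4} ∫_0^{5} (90y^2) dy dx.

Inner (y from 0 to 5): 3750.
Outer (x from 0 to 4): 15000.

Therefore ∮_C P dx + Q dy = 15000.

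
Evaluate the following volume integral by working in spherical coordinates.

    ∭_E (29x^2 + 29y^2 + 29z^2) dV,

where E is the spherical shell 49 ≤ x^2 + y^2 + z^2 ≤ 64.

In spherical coordinates, x = ρ sin(φ) cos(θ), y = ρ sin(φ) sin(θ), z = ρ cos(φ), and dV = ρ^2 sin(φ) dρ dφ dθ.

The integrand becomes 29ρ^2, so

    ∭_E (29x^2 + 29y^2 + 29z^2) dV = ∫_{0}^{2π} ∫_{0}^{π} ∫_{7}^{8} (29ρ^2) · ρ^2 sin(φ) dρ dφ dθ.

Inner (ρ): 462869sin(φ)/5.
Middle (φ): 925738/5.
Outer (θ): 1851476π/5.

Therefore the triple integral equals 1851476π/5.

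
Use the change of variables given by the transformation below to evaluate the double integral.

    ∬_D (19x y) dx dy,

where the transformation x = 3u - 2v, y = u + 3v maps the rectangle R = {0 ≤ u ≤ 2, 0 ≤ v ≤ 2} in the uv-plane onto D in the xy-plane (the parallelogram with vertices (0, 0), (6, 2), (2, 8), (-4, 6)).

Compute the Jacobian determinant of (x, y) with respect to (u, v):

    ∂(x,y)/∂(u,v) = | 3  -2 | = (3)(3) - (-2)(1) = 11.
                   | 1  3 |

Its absolute value is |J| = 11 (the area scaling factor).

Substituting x = 3u - 2v, y = u + 3v into the integrand,

    19x y → 57u^2 + 133u v - 114v^2,

so the integral becomes

    ∬_R (57u^2 + 133u v - 114v^2) · |J| du dv = ∫_0^2 ∫_0^2 (627u^2 + 1463u v - 1254v^2) dv du.

Inner (v): 1254u^2 + 2926u - 3344.
Outer (u): 2508.

Therefore ∬_D (19x y) dx dy = 2508.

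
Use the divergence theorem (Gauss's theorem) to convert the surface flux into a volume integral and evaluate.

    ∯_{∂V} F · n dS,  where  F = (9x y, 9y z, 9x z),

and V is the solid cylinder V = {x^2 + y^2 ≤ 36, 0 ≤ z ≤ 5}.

By the divergence theorem,

    ∯_{∂V} F · n dS = ∭_V (∇ · F) dV.

Compute the divergence:
    ∇ · F = ∂F_x/∂x + ∂F_y/∂y + ∂F_z/∂z = 9y + 9z + 9x = 9x + 9y + 9z.

In cylindrical coordinates, x = r cos(θ), y = r sin(θ), z = z, dV = r dr dθ dz, with 0 ≤ r ≤ 6, 0 ≤ θ ≤ 2π, 0 ≤ z ≤ 5.

The integrand, after substitution and multiplying by the volume element, becomes (9sqrt(2)r sin(θ + π/4) + 9z) · r, so

    ∭_V (∇·F) dV = ∫_0^{2π} ∫_0^{6} ∫_0^{5} (9sqrt(2)r sin(θ + π/4) + 9z) · r dz dr dθ.

Inner (z from 0 to 5): 45r (2sqrt(2)r sin(θ + π/4) + 5)/2.
Middle (r from 0 to 6): 3240sqrt(2)sin(θ + π/4) + 2025.
Outer (θ from 0 to 2π): 4050π.

Therefore ∯_{∂V} F · n dS = 4050π.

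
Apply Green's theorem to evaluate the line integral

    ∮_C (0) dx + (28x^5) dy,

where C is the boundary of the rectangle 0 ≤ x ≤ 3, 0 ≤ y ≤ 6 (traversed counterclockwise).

Green's theorem converts the closed line integral into a double integral over the enclosed region D:

    ∮_C P dx + Q dy = ∬_D (∂Q/∂x - ∂P/∂y) dA.

Here P = 0, Q = 28x^5, so

    ∂Q/∂x = 140x^4,    ∂P/∂y = 0,
    ∂Q/∂x - ∂P/∂y = 140x^4.

D is the region 0 ≤ x ≤ 3, 0 ≤ y ≤ 6. Evaluating the double integral:

    ∬_D (140x^4) dA = ∫_0^{3} ∫_0^{6} (140x^4) dy dx.

Inner (y from 0 to 6): 840x^4.
Outer (x from 0 to 3): 40824.

Therefore ∮_C P dx + Q dy = 40824.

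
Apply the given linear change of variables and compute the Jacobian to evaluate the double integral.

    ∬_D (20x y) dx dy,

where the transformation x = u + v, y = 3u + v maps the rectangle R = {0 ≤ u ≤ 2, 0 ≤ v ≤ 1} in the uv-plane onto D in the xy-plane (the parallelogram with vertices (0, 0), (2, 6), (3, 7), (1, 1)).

Compute the Jacobian determinant of (x, y) with respect to (u, v):

    ∂(x,y)/∂(u,v) = | 1  1 | = (1)(1) - (1)(3) = -2.
                   | 3  1 |

Its absolute value is |J| = 2 (the area scaling factor).

Substituting x = u + v, y = 3u + v into the integrand,

    20x y → 60u^2 + 80u v + 20v^2,

so the integral becomes

    ∬_R (60u^2 + 80u v + 20v^2) · |J| du dv = ∫_0^2 ∫_0^1 (120u^2 + 160u v + 40v^2) dv du.

Inner (v): 120u^2 + 80u + 40/3.
Outer (u): 1520/3.

Therefore ∬_D (20x y) dx dy = 1520/3.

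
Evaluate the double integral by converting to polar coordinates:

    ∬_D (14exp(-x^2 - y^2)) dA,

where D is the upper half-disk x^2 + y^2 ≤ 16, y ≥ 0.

The region D is 0 ≤ r ≤ 4, 0 ≤ θ ≤ π in polar coordinates, where x = r cos(θ), y = r sin(θ), and dA = r dr dθ.

Under the substitution, the integrand becomes 14exp(-r^2), so

    ∬_D (14exp(-x^2 - y^2)) dA = ∫_{0}^{π} ∫_{0}^{4} (14exp(-r^2)) · r dr dθ.

Inner integral (in r): ∫_{0}^{4} (14exp(-r^2)) · r dr = 7 - 7exp(-16).

Outer integral (in θ): ∫_{0}^{π} (7 - 7exp(-16)) dθ = -7π exp(-16) + 7π.

Therefore ∬_D (14exp(-x^2 - y^2)) dA = -7π exp(-16) + 7π.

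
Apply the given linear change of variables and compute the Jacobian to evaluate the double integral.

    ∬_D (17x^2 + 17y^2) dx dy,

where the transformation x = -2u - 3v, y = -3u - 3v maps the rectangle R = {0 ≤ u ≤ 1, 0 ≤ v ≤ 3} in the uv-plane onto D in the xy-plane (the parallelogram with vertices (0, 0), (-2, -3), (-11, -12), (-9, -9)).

Compute the Jacobian determinant of (x, y) with respect to (u, v):

    ∂(x,y)/∂(u,v) = | -2  -3 | = (-2)(-3) - (-3)(-3) = -3.
                   | -3  -3 |

Its absolute value is |J| = 3 (the area scaling factor).

Substituting x = -2u - 3v, y = -3u - 3v into the integrand,

    17x^2 + 17y^2 → 221u^2 + 510u v + 306v^2,

so the integral becomes

    ∬_R (221u^2 + 510u v + 306v^2) · |J| du dv = ∫_0^1 ∫_0^3 (663u^2 + 1530u v + 918v^2) dv du.

Inner (v): 1989u^2 + 6885u + 8262.
Outer (u): 24735/2.

Therefore ∬_D (17x^2 + 17y^2) dx dy = 24735/2.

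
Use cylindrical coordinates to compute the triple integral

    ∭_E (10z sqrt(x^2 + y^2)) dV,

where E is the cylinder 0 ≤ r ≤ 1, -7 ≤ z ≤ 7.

In cylindrical coordinates, x = r cos(θ), y = r sin(θ), z = z, and dV = r dr dθ dz.

The integrand becomes 10r z, so

    ∭_E (10z sqrt(x^2 + y^2)) dV = ∫_{0}^{2π} ∫_{0}^{1} ∫_{-7}^{7} (10r z) · r dz dr dθ.

Inner (z): 0.
Middle (r from 0 to 1): 0.
Outer (θ): 0.

Therefore the triple integral equals 0.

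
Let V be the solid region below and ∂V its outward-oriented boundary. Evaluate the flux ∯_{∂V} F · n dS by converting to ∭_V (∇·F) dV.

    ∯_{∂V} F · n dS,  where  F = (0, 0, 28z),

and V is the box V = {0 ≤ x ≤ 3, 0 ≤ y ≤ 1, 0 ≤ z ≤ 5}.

By the divergence theorem,

    ∯_{∂V} F · n dS = ∭_V (∇ · F) dV.

Compute the divergence:
    ∇ · F = ∂F_x/∂x + ∂F_y/∂y + ∂F_z/∂z = 0 + 0 + 28 = 28.

V is a rectangular box, so dV = dx dy dz with 0 ≤ x ≤ 3, 0 ≤ y ≤ 1, 0 ≤ z ≤ 5.

Integrate (28) over V as an iterated integral:

    ∭_V (∇·F) dV = ∫_0^{3} ∫_0^{1} ∫_0^{5} (28) dz dy dx.

Inner (z from 0 to 5): 140.
Middle (y from 0 to 1): 140.
Outer (x from 0 to 3): 420.

Therefore ∯_{∂V} F · n dS = 420.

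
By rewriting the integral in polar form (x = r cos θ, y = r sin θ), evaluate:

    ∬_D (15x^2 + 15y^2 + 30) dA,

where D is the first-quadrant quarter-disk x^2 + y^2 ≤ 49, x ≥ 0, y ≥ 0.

The region D is 0 ≤ r ≤ 7, 0 ≤ θ ≤ π/2 in polar coordinates, where x = r cos(θ), y = r sin(θ), and dA = r dr dθ.

Under the substitution, the integrand becomes 15r^2 + 30, so

    ∬_D (15x^2 + 15y^2 + 30) dA = ∫_{0}^{π/2} ∫_{0}^{7} (15r^2 + 30) · r dr dθ.

Inner integral (in r): ∫_{0}^{7} (15r^2 + 30) · r dr = 38955/4.

Outer integral (in θ): ∫_{0}^{π/2} (38955/4) dθ = 38955π/8.

Therefore ∬_D (15x^2 + 15y^2 + 30) dA = 38955π/8.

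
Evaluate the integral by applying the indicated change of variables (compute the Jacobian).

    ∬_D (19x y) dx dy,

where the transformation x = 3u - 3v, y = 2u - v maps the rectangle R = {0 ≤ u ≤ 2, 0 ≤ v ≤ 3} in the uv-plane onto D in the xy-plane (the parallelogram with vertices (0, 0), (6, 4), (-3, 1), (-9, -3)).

Compute the Jacobian determinant of (x, y) with respect to (u, v):

    ∂(x,y)/∂(u,v) = | 3  -3 | = (3)(-1) - (-3)(2) = 3.
                   | 2  -1 |

Its absolute value is |J| = 3 (the area scaling factor).

Substituting x = 3u - 3v, y = 2u - v into the integrand,

    19x y → 114u^2 - 171u v + 57v^2,

so the integral becomes

    ∬_R (114u^2 - 171u v + 57v^2) · |J| du dv = ∫_0^2 ∫_0^3 (342u^2 - 513u v + 171v^2) dv du.

Inner (v): 1026u^2 - 4617u/2 + 1539.
Outer (u): 1197.

Therefore ∬_D (19x y) dx dy = 1197.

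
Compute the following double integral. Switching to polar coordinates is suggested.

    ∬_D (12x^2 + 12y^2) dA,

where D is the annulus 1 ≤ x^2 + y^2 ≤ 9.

The region D is 1 ≤ r ≤ 3, 0 ≤ θ ≤ 2π in polar coordinates, where x = r cos(θ), y = r sin(θ), and dA = r dr dθ.

Under the substitution, the integrand becomes 12r^2, so

    ∬_D (12x^2 + 12y^2) dA = ∫_{0}^{2π} ∫_{1}^{3} (12r^2) · r dr dθ.

Inner integral (in r): ∫_{1}^{3} (12r^2) · r dr = 240.

Outer integral (in θ): ∫_{0}^{2π} (240) dθ = 480π.

Therefore ∬_D (12x^2 + 12y^2) dA = 480π.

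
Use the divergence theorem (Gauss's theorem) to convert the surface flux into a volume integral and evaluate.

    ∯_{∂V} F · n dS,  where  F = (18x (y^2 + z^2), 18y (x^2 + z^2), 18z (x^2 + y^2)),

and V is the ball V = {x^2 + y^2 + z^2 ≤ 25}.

By the divergence theorem,

    ∯_{∂V} F · n dS = ∭_V (∇ · F) dV.

Compute the divergence:
    ∇ · F = ∂F_x/∂x + ∂F_y/∂y + ∂F_z/∂z = 18y^2 + 18z^2 + 18x^2 + 18z^2 + 18x^2 + 18y^2 = 36x^2 + 36y^2 + 36z^2.

In spherical coordinates, x = ρ sin(φ) cos(θ), y = ρ sin(φ) sin(θ), z = ρ cos(φ), dV = ρ^2 sin(φ) dρ dφ dθ, with 0 ≤ ρ ≤ 5, 0 ≤ φ ≤ π, 0 ≤ θ ≤ 2π.

The integrand, after substitution and multiplying by the volume element, becomes (36ρ^2) · ρ^2 sin(φ), so

    ∭_V (∇·F) dV = ∫_0^{2π} ∫_0^{π} ∫_0^{5} (36ρ^2) · ρ^2 sin(φ) dρ dφ dθ.

Inner (ρ from 0 to 5): 22500sin(φ).
Middle (φ from 0 to π): 45000.
Outer (θ from 0 to 2π): 90000π.

Therefore ∯_{∂V} F · n dS = 90000π.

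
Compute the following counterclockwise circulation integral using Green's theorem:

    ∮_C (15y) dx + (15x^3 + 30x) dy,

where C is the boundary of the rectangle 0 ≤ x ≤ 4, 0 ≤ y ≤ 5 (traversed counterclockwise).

Green's theorem converts the closed line integral into a double integral over the enclosed region D:

    ∮_C P dx + Q dy = ∬_D (∂Q/∂x - ∂P/∂y) dA.

Here P = 15y, Q = 15x^3 + 30x, so

    ∂Q/∂x = 45x^2 + 30,    ∂P/∂y = 15,
    ∂Q/∂x - ∂P/∂y = 45x^2 + 15.

D is the region 0 ≤ x ≤ 4, 0 ≤ y ≤ 5. Evaluating the double integral:

    ∬_D (45x^2 + 15) dA = ∫_0^{4} ∫_0^{5} (45x^2 + 15) dy dx.

Inner (y from 0 to 5): 225x^2 + 75.
Outer (x from 0 to 4): 5100.

Therefore ∮_C P dx + Q dy = 5100.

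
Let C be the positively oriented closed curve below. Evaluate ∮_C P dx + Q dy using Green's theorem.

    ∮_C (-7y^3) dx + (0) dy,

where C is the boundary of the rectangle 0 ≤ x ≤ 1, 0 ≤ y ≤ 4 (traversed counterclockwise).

Green's theorem converts the closed line integral into a double integral over the enclosed region D:

    ∮_C P dx + Q dy = ∬_D (∂Q/∂x - ∂P/∂y) dA.

Here P = -7y^3, Q = 0, so

    ∂Q/∂x = 0,    ∂P/∂y = -21y^2,
    ∂Q/∂x - ∂P/∂y = 21y^2.

D is the region 0 ≤ x ≤ 1, 0 ≤ y ≤ 4. Evaluating the double integral:

    ∬_D (21y^2) dA = ∫_0^{1} ∫_0^{4} (21y^2) dy dx.

Inner (y from 0 to 4): 448.
Outer (x from 0 to 1): 448.

Therefore ∮_C P dx + Q dy = 448.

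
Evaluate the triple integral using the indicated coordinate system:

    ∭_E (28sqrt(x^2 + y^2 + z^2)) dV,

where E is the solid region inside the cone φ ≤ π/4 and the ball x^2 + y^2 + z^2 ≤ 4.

In spherical coordinates, x = ρ sin(φ) cos(θ), y = ρ sin(φ) sin(θ), z = ρ cos(φ), and dV = ρ^2 sin(φ) dρ dφ dθ.

The integrand becomes 28ρ, so

    ∭_E (28sqrt(x^2 + y^2 + z^2)) dV = ∫_{0}^{2π} ∫_{0}^{π/4} ∫_{0}^{2} (28ρ) · ρ^2 sin(φ) dρ dφ dθ.

Inner (ρ): 112sin(φ).
Middle (φ): 112 - 56sqrt(2).
Outer (θ): 112π (2 - sqrt(2)).

Therefore the triple integral equals 112π (2 - sqrt(2)).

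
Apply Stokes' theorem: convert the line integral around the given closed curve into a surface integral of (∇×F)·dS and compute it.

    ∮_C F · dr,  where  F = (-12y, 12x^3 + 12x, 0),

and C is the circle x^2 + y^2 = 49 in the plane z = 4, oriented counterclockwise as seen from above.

Let S be the flat disk x^2 + y^2 ≤ 49 in the plane z = 4, with upward unit normal n̂ = ẑ. By Stokes' theorem,

    ∮_C F · dr = ∬_S (∇ × F) · n̂ dS = ∬_D (curl F)_z dA,

where D is the disk x^2 + y^2 ≤ 49.

Compute the curl of F = (-12y, 12x^3 + 12x, 0):
    (∇ × F)_x = ∂F_z/∂y - ∂F_y/∂z = 0,
    (∇ × F)_y = ∂F_x/∂z - ∂F_z/∂x = 0,
    (∇ × F)_z = ∂F_y/∂x - ∂F_x/∂y = 36x^2 + 24.

On z = 4, (curl F)_z = 36x^2 + 24.

Convert to polar (x = r cos θ, y = r sin θ, dA = r dr dθ); the integrand becomes 36r^2cos(θ)^2 + 24, so

    ∬_D (curl F)_z dA = ∫_0^{2π} ∫_0^{7} (36r^2cos(θ)^2 + 24) · r dr dθ.

Inner (r from 0 to 7): 21609cos(θ)^2 + 588.
Outer (θ from 0 to 2π): 22785π.

Therefore ∮_C F · dr = 22785π.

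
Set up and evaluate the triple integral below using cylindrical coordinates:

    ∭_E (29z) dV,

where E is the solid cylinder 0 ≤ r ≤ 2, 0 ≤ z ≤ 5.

In cylindrical coordinates, x = r cos(θ), y = r sin(θ), z = z, and dV = r dr dθ dz.

The integrand becomes 29z, so

    ∭_E (29z) dV = ∫_{0}^{2π} ∫_{0}^{2} ∫_{0}^{5} (29z) · r dz dr dθ.

Inner (z): 725r/2.
Middle (r from 0 to 2): 725.
Outer (θ): 1450π.

Therefore the triple integral equals 1450π.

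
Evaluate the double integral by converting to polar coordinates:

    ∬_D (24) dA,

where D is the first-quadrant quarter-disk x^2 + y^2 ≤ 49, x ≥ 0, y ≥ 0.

The region D is 0 ≤ r ≤ 7, 0 ≤ θ ≤ π/2 in polar coordinates, where x = r cos(θ), y = r sin(θ), and dA = r dr dθ.

Under the substitution, the integrand becomes 24, so

    ∬_D (24) dA = ∫_{0}^{π/2} ∫_{0}^{7} (24) · r dr dθ.

Inner integral (in r): ∫_{0}^{7} (24) · r dr = 588.

Outer integral (in θ): ∫_{0}^{π/2} (588) dθ = 294π.

Therefore ∬_D (24) dA = 294π.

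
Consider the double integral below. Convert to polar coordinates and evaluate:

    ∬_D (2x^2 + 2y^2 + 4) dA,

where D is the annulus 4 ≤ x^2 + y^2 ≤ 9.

The region D is 2 ≤ r ≤ 3, 0 ≤ θ ≤ 2π in polar coordinates, where x = r cos(θ), y = r sin(θ), and dA = r dr dθ.

Under the substitution, the integrand becomes 2r^2 + 4, so

    ∬_D (2x^2 + 2y^2 + 4) dA = ∫_{0}^{2π} ∫_{2}^{3} (2r^2 + 4) · r dr dθ.

Inner integral (in r): ∫_{2}^{3} (2r^2 + 4) · r dr = 85/2.

Outer integral (in θ): ∫_{0}^{2π} (85/2) dθ = 85π.

Therefore ∬_D (2x^2 + 2y^2 + 4) dA = 85π.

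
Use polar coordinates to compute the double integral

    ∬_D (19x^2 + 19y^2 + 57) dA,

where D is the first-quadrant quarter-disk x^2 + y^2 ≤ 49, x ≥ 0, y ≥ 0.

The region D is 0 ≤ r ≤ 7, 0 ≤ θ ≤ π/2 in polar coordinates, where x = r cos(θ), y = r sin(θ), and dA = r dr dθ.

Under the substitution, the integrand becomes 19r^2 + 57, so

    ∬_D (19x^2 + 19y^2 + 57) dA = ∫_{0}^{π/2} ∫_{0}^{7} (19r^2 + 57) · r dr dθ.

Inner integral (in r): ∫_{0}^{7} (19r^2 + 57) · r dr = 51205/4.

Outer integral (in θ): ∫_{0}^{π/2} (51205/4) dθ = 51205π/8.

Therefore ∬_D (19x^2 + 19y^2 + 57) dA = 51205π/8.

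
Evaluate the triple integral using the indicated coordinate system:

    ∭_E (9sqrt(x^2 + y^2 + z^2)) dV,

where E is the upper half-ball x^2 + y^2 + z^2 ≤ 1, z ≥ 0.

In spherical coordinates, x = ρ sin(φ) cos(θ), y = ρ sin(φ) sin(θ), z = ρ cos(φ), and dV = ρ^2 sin(φ) dρ dφ dθ.

The integrand becomes 9ρ, so

    ∭_E (9sqrt(x^2 + y^2 + z^2)) dV = ∫_{0}^{2π} ∫_{0}^{π/2} ∫_{0}^{1} (9ρ) · ρ^2 sin(φ) dρ dφ dθ.

Inner (ρ): 9sin(φ)/4.
Middle (φ): 9/4.
Outer (θ): 9π/2.

Therefore the triple integral equals 9π/2.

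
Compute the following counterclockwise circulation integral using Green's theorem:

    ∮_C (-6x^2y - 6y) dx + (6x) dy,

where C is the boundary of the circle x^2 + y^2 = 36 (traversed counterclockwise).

Green's theorem converts the closed line integral into a double integral over the enclosed region D:

    ∮_C P dx + Q dy = ∬_D (∂Q/∂x - ∂P/∂y) dA.

Here P = -6x^2y - 6y, Q = 6x, so

    ∂Q/∂x = 6,    ∂P/∂y = -6x^2 - 6,
    ∂Q/∂x - ∂P/∂y = 6x^2 + 12.

D is the region x^2 + y^2 ≤ 36. Evaluating the double integral:

In polar coordinates (x = r cos θ, y = r sin θ, dA = r dr dθ) the integrand becomes 6r^2cos(θ)^2 + 12, so

    ∬_D (6x^2 + 12) dA = ∫_0^{2π} ∫_0^{6} (6r^2cos(θ)^2 + 12) · r dr dθ.

Inner (r from 0 to 6): 1944cos(θ)^2 + 216.
Outer (θ from 0 to 2π): 2376π.

Therefore ∮_C P dx + Q dy = 2376π.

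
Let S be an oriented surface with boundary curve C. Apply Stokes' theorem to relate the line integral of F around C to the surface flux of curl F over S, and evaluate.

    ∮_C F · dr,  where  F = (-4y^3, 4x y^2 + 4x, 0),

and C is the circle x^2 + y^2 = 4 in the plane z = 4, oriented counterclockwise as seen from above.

Let S be the flat disk x^2 + y^2 ≤ 4 in the plane z = 4, with upward unit normal n̂ = ẑ. By Stokes' theorem,

    ∮_C F · dr = ∬_S (∇ × F) · n̂ dS = ∬_D (curl F)_z dA,

where D is the disk x^2 + y^2 ≤ 4.

Compute the curl of F = (-4y^3, 4x y^2 + 4x, 0):
    (∇ × F)_x = ∂F_z/∂y - ∂F_y/∂z = 0,
    (∇ × F)_y = ∂F_x/∂z - ∂F_z/∂x = 0,
    (∇ × F)_z = ∂F_y/∂x - ∂F_x/∂y = 16y^2 + 4.

On z = 4, (curl F)_z = 16y^2 + 4.

Convert to polar (x = r cos θ, y = r sin θ, dA = r dr dθ); the integrand becomes 16r^2sin(θ)^2 + 4, so

    ∬_D (curl F)_z dA = ∫_0^{2π} ∫_0^{2} (16r^2sin(θ)^2 + 4) · r dr dθ.

Inner (r from 0 to 2): 64sin(θ)^2 + 8.
Outer (θ from 0 to 2π): 80π.

Therefore ∮_C F · dr = 80π.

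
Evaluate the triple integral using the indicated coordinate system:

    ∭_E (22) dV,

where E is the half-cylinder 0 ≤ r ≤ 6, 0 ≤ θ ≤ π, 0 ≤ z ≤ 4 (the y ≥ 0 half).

In cylindrical coordinates, x = r cos(θ), y = r sin(θ), z = z, and dV = r dr dθ dz.

The integrand becomes 22, so

    ∭_E (22) dV = ∫_{0}^{π} ∫_{0}^{6} ∫_{0}^{4} (22) · r dz dr dθ.

Inner (z): 88r.
Middle (r from 0 to 6): 1584.
Outer (θ): 1584π.

Therefore the triple integral equals 1584π.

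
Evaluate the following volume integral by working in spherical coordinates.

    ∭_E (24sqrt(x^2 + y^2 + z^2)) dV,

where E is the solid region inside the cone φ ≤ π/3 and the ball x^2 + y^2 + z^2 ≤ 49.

In spherical coordinates, x = ρ sin(φ) cos(θ), y = ρ sin(φ) sin(θ), z = ρ cos(φ), and dV = ρ^2 sin(φ) dρ dφ dθ.

The integrand becomes 24ρ, so

    ∭_E (24sqrt(x^2 + y^2 + z^2)) dV = ∫_{0}^{2π} ∫_{0}^{π/3} ∫_{0}^{7} (24ρ) · ρ^2 sin(φ) dρ dφ dθ.

Inner (ρ): 14406sin(φ).
Middle (φ): 7203.
Outer (θ): 14406π.

Therefore the triple integral equals 14406π.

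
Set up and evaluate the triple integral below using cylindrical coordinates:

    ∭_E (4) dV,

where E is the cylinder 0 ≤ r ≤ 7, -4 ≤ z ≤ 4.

In cylindrical coordinates, x = r cos(θ), y = r sin(θ), z = z, and dV = r dr dθ dz.

The integrand becomes 4, so

    ∭_E (4) dV = ∫_{0}^{2π} ∫_{0}^{7} ∫_{-4}^{4} (4) · r dz dr dθ.

Inner (z): 32r.
Middle (r from 0 to 7): 784.
Outer (θ): 1568π.

Therefore the triple integral equals 1568π.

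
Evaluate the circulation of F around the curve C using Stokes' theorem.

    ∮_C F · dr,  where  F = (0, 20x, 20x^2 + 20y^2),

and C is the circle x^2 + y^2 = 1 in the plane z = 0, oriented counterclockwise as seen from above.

Let S be the flat disk x^2 + y^2 ≤ 1 in the plane z = 0, with upward unit normal n̂ = ẑ. By Stokes' theorem,

    ∮_C F · dr = ∬_S (∇ × F) · n̂ dS = ∬_D (curl F)_z dA,

where D is the disk x^2 + y^2 ≤ 1.

Compute the curl of F = (0, 20x, 20x^2 + 20y^2):
    (∇ × F)_x = ∂F_z/∂y - ∂F_y/∂z = 40y,
    (∇ × F)_y = ∂F_x/∂z - ∂F_z/∂x = -40x,
    (∇ × F)_z = ∂F_y/∂x - ∂F_x/∂y = 20.

On z = 0, (curl F)_z = 20.

Convert to polar (x = r cos θ, y = r sin θ, dA = r dr dθ); the integrand becomes 20, so

    ∬_D (curl F)_z dA = ∫_0^{2π} ∫_0^{1} (20) · r dr dθ.

Inner (r from 0 to 1): 10.
Outer (θ from 0 to 2π): 20π.

Therefore ∮_C F · dr = 20π.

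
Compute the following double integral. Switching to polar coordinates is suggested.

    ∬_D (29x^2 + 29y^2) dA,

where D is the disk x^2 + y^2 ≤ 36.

The region D is 0 ≤ r ≤ 6, 0 ≤ θ ≤ 2π in polar coordinates, where x = r cos(θ), y = r sin(θ), and dA = r dr dθ.

Under the substitution, the integrand becomes 29r^2, so

    ∬_D (29x^2 + 29y^2) dA = ∫_{0}^{2π} ∫_{0}^{6} (29r^2) · r dr dθ.

Inner integral (in r): ∫_{0}^{6} (29r^2) · r dr = 9396.

Outer integral (in θ): ∫_{0}^{2π} (9396) dθ = 18792π.

Therefore ∬_D (29x^2 + 29y^2) dA = 18792π.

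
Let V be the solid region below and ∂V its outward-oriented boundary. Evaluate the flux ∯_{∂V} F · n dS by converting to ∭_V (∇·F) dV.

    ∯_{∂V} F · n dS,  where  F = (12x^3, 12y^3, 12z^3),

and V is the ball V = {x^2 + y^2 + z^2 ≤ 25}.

By the divergence theorem,

    ∯_{∂V} F · n dS = ∭_V (∇ · F) dV.

Compute the divergence:
    ∇ · F = ∂F_x/∂x + ∂F_y/∂y + ∂F_z/∂z = 36x^2 + 36y^2 + 36z^2.

In spherical coordinates, x = ρ sin(φ) cos(θ), y = ρ sin(φ) sin(θ), z = ρ cos(φ), dV = ρ^2 sin(φ) dρ dφ dθ, with 0 ≤ ρ ≤ 5, 0 ≤ φ ≤ π, 0 ≤ θ ≤ 2π.

The integrand, after substitution and multiplying by the volume element, becomes (36ρ^2) · ρ^2 sin(φ), so

    ∭_V (∇·F) dV = ∫_0^{2π} ∫_0^{π} ∫_0^{5} (36ρ^2) · ρ^2 sin(φ) dρ dφ dθ.

Inner (ρ from 0 to 5): 22500sin(φ).
Middle (φ from 0 to π): 45000.
Outer (θ from 0 to 2π): 90000π.

Therefore ∯_{∂V} F · n dS = 90000π.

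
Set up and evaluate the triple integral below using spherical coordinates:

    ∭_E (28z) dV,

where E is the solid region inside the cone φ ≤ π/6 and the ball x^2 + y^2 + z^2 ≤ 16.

In spherical coordinates, x = ρ sin(φ) cos(θ), y = ρ sin(φ) sin(θ), z = ρ cos(φ), and dV = ρ^2 sin(φ) dρ dφ dθ.

The integrand becomes 28ρ cos(φ), so

    ∭_E (28z) dV = ∫_{0}^{2π} ∫_{0}^{π/6} ∫_{0}^{4} (28ρ cos(φ)) · ρ^2 sin(φ) dρ dφ dθ.

Inner (ρ): 896sin(2φ).
Middle (φ): 224.
Outer (θ): 448π.

Therefore the triple integral equals 448π.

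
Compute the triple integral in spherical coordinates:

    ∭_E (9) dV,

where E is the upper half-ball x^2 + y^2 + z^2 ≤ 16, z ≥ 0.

In spherical coordinates, x = ρ sin(φ) cos(θ), y = ρ sin(φ) sin(θ), z = ρ cos(φ), and dV = ρ^2 sin(φ) dρ dφ dθ.

The integrand becomes 9, so

    ∭_E (9) dV = ∫_{0}^{2π} ∫_{0}^{π/2} ∫_{0}^{4} (9) · ρ^2 sin(φ) dρ dφ dθ.

Inner (ρ): 192sin(φ).
Middle (φ): 192.
Outer (θ): 384π.

Therefore the triple integral equals 384π.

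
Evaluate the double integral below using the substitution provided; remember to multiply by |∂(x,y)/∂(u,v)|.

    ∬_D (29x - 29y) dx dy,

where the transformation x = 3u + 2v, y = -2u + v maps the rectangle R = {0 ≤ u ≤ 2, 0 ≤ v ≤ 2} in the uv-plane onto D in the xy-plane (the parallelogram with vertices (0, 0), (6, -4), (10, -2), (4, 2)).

Compute the Jacobian determinant of (x, y) with respect to (u, v):

    ∂(x,y)/∂(u,v) = | 3  2 | = (3)(1) - (2)(-2) = 7.
                   | -2  1 |

Its absolute value is |J| = 7 (the area scaling factor).

Substituting x = 3u + 2v, y = -2u + v into the integrand,

    29x - 29y → 145u + 29v,

so the integral becomes

    ∬_R (145u + 29v) · |J| du dv = ∫_0^2 ∫_0^2 (1015u + 203v) dv du.

Inner (v): 2030u + 406.
Outer (u): 4872.

Therefore ∬_D (29x - 29y) dx dy = 4872.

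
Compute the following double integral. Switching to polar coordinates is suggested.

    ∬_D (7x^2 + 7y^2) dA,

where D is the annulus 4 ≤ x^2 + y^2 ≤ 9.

The region D is 2 ≤ r ≤ 3, 0 ≤ θ ≤ 2π in polar coordinates, where x = r cos(θ), y = r sin(θ), and dA = r dr dθ.

Under the substitution, the integrand becomes 7r^2, so

    ∬_D (7x^2 + 7y^2) dA = ∫_{0}^{2π} ∫_{2}^{3} (7r^2) · r dr dθ.

Inner integral (in r): ∫_{2}^{3} (7r^2) · r dr = 455/4.

Outer integral (in θ): ∫_{0}^{2π} (455/4) dθ = 455π/2.

Therefore ∬_D (7x^2 + 7y^2) dA = 455π/2.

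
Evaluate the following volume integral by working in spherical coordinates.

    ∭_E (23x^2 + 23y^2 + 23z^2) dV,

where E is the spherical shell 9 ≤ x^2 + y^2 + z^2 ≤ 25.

In spherical coordinates, x = ρ sin(φ) cos(θ), y = ρ sin(φ) sin(θ), z = ρ cos(φ), and dV = ρ^2 sin(φ) dρ dφ dθ.

The integrand becomes 23ρ^2, so

    ∭_E (23x^2 + 23y^2 + 23z^2) dV = ∫_{0}^{2π} ∫_{0}^{π} ∫_{3}^{5} (23ρ^2) · ρ^2 sin(φ) dρ dφ dθ.

Inner (ρ): 66286sin(φ)/5.
Middle (φ): 132572/5.
Outer (θ): 265144π/5.

Therefore the triple integral equals 265144π/5.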